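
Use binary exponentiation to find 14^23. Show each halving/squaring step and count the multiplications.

Computing 14^23 by squaring (build up from 14^1; each line after the first costs one multiplication):

14^1 = 14
14^2 = (14^1)^2 = 14^2 = 196
14^4 = (14^2)^2 = 196^2 = 38416
14^5 = 14 * 14^4 = 14 * 38416 = 537824
14^10 = (14^5)^2 = 537824^2 = 289254654976
14^11 = 14 * 14^10 = 14 * 289254654976 = 4049565169664
14^22 = (14^11)^2 = 4049565169664^2 = 16398978063355821105872896
14^23 = 14 * 14^22 = 14 * 16398978063355821105872896 = 229585692886981495482220544

Result: 229585692886981495482220544
Multiplications needed: 7 (7 lines after 14^1)

14^23 = 229585692886981495482220544. Using exponentiation by squaring, this requires 7 multiplications. The key idea: if the exponent is even, square the half-power; if odd, multiply by the base once.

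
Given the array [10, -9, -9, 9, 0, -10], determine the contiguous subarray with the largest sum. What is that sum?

Using Kadane's algorithm on [10, -9, -9, 9, 0, -10]:

Scanning through the array:
Position 1 (value -9): max_ending_here = 1, max_so_far = 10
Position 2 (value -9): max_ending_here = -8, max_so_far = 10
Position 3 (value 9): max_ending_here = 9, max_so_far = 10
Position 4 (value 0): max_ending_here = 9, max_so_far = 10
Position 5 (value -10): max_ending_here = -1, max_so_far = 10

Maximum subarray: [10]
Maximum sum: 10

The maximum subarray is [10] with sum 10. This subarray runs from index 0 to index 0.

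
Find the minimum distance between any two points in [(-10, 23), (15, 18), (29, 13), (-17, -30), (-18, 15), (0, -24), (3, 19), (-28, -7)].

Computing all pairwise distances among 8 points:

d((-10, 23), (15, 18)) = 25.4951
d((-10, 23), (29, 13)) = 40.2616
d((-10, 23), (-17, -30)) = 53.4603
d((-10, 23), (-18, 15)) = 11.3137 <-- minimum
d((-10, 23), (0, -24)) = 48.0521
d((-10, 23), (3, 19)) = 13.6015
d((-10, 23), (-28, -7)) = 34.9857
d((15, 18), (29, 13)) = 14.8661
d((15, 18), (-17, -30)) = 57.6888
d((15, 18), (-18, 15)) = 33.1361
d((15, 18), (0, -24)) = 44.5982
d((15, 18), (3, 19)) = 12.0416
d((15, 18), (-28, -7)) = 49.7393
d((29, 13), (-17, -30)) = 62.9682
d((29, 13), (-18, 15)) = 47.0425
d((29, 13), (0, -24)) = 47.0106
d((29, 13), (3, 19)) = 26.6833
d((29, 13), (-28, -7)) = 60.407
d((-17, -30), (-18, 15)) = 45.0111
d((-17, -30), (0, -24)) = 18.0278
d((-17, -30), (3, 19)) = 52.9245
d((-17, -30), (-28, -7)) = 25.4951
d((-18, 15), (0, -24)) = 42.9535
d((-18, 15), (3, 19)) = 21.3776
d((-18, 15), (-28, -7)) = 24.1661
d((0, -24), (3, 19)) = 43.1045
d((0, -24), (-28, -7)) = 32.7567
d((3, 19), (-28, -7)) = 40.4599

Closest pair: (-10, 23) and (-18, 15) with distance 11.3137

The closest pair is (-10, 23) and (-18, 15) with Euclidean distance 11.3137. For 8 points, brute-force pairwise comparison is shown above. For large n, the divide-and-conquer algorithm (sort by x, recurse on halves, check the dividing strip) achieves O(n log n).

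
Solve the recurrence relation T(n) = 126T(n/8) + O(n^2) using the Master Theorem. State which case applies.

Master Theorem for T(n) = 126T(n/8) + O(n^2):

a = 126, b = 8, c = 2
log_b(a) = log_8(126) = 2.3258

Case 1: c = 2 < log_8(126) = 2.3258
T(n) = O(n^(log_8 126))

For T(n) = 126T(n/8) + O(n^2): log_8(126) = 2.3258. This is Case 1 of the Master Theorem (c < log_b(a), work dominated by leaves), giving O(n^(log_8 126)).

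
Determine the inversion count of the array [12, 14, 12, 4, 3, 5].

Finding inversions in [12, 14, 12, 4, 3, 5]:

(0, 3): arr[0]=12 > arr[3]=4
(0, 4): arr[0]=12 > arr[4]=3
(0, 5): arr[0]=12 > arr[5]=5
(1, 2): arr[1]=14 > arr[2]=12
(1, 3): arr[1]=14 > arr[3]=4
(1, 4): arr[1]=14 > arr[4]=3
(1, 5): arr[1]=14 > arr[5]=5
(2, 3): arr[2]=12 > arr[3]=4
(2, 4): arr[2]=12 > arr[4]=3
(2, 5): arr[2]=12 > arr[5]=5
(3, 4): arr[3]=4 > arr[4]=3

Total inversions: 11

The array has 11 inversion(s): (0,3), (0,4), (0,5), (1,2), (1,3), (1,4), (1,5), (2,3), (2,4), (2,5), (3,4). Each pair (i,j) satisfies i < j and arr[i] > arr[j].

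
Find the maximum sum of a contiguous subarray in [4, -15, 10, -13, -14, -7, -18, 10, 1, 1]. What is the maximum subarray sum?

Using Kadane's algorithm on [4, -15, 10, -13, -14, -7, -18, 10, 1, 1]:

Scanning through the array:
Position 1 (value -15): max_ending_here = -11, max_so_far = 4
Position 2 (value 10): max_ending_here = 10, max_so_far = 10
Position 3 (value -13): max_ending_here = -3, max_so_far = 10
Position 4 (value -14): max_ending_here = -14, max_so_far = 10
Position 5 (value -7): max_ending_here = -7, max_so_far = 10
Position 6 (value -18): max_ending_here = -18, max_so_far = 10
Position 7 (value 10): max_ending_here = 10, max_so_far = 10
Position 8 (value 1): max_ending_here = 11, max_so_far = 11
Position 9 (value 1): max_ending_here = 12, max_so_far = 12

Maximum subarray: [10, 1, 1]
Maximum sum: 12

The maximum subarray is [10, 1, 1] with sum 12. This subarray runs from index 7 to index 9.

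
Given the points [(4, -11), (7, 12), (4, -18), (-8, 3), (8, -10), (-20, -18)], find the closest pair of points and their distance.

Computing all pairwise distances among 6 points:

d((4, -11), (7, 12)) = 23.1948
d((4, -11), (4, -18)) = 7.0
d((4, -11), (-8, 3)) = 18.4391
d((4, -11), (8, -10)) = 4.1231 <-- minimum
d((4, -11), (-20, -18)) = 25.0
d((7, 12), (4, -18)) = 30.1496
d((7, 12), (-8, 3)) = 17.4929
d((7, 12), (8, -10)) = 22.0227
d((7, 12), (-20, -18)) = 40.3609
d((4, -18), (-8, 3)) = 24.1868
d((4, -18), (8, -10)) = 8.9443
d((4, -18), (-20, -18)) = 24.0
d((-8, 3), (8, -10)) = 20.6155
d((-8, 3), (-20, -18)) = 24.1868
d((8, -10), (-20, -18)) = 29.1204

Closest pair: (4, -11) and (8, -10) with distance 4.1231

The closest pair is (4, -11) and (8, -10) with Euclidean distance 4.1231. For 6 points, brute-force pairwise comparison is shown above. For large n, the divide-and-conquer algorithm (sort by x, recurse on halves, check the dividing strip) achieves O(n log n).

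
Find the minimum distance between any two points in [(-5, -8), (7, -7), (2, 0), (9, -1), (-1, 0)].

Computing all pairwise distances among 5 points:

d((-5, -8), (7, -7)) = 12.0416
d((-5, -8), (2, 0)) = 10.6301
d((-5, -8), (9, -1)) = 15.6525
d((-5, -8), (-1, 0)) = 8.9443
d((7, -7), (2, 0)) = 8.6023
d((7, -7), (9, -1)) = 6.3246
d((7, -7), (-1, 0)) = 10.6301
d((2, 0), (9, -1)) = 7.0711
d((2, 0), (-1, 0)) = 3.0 <-- minimum
d((9, -1), (-1, 0)) = 10.0499

Closest pair: (2, 0) and (-1, 0) with distance 3.0

The closest pair is (2, 0) and (-1, 0) with Euclidean distance 3.0. For 5 points, brute-force pairwise comparison is shown above. For large n, the divide-and-conquer algorithm (sort by x, recurse on halves, check the dividing strip) achieves O(n log n).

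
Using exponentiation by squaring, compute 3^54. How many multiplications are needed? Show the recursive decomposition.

Computing 3^54 by squaring (build up from 3^1; each line after the first costs one multiplication):

3^1 = 3
3^2 = (3^1)^2 = 3^2 = 9
3^3 = 3 * 3^2 = 3 * 9 = 27
3^6 = (3^3)^2 = 27^2 = 729
3^12 = (3^6)^2 = 729^2 = 531441
3^13 = 3 * 3^12 = 3 * 531441 = 1594323
3^26 = (3^13)^2 = 1594323^2 = 2541865828329
3^27 = 3 * 3^26 = 3 * 2541865828329 = 7625597484987
3^54 = (3^27)^2 = 7625597484987^2 = 58149737003040059690390169

Result: 58149737003040059690390169
Multiplications needed: 8 (8 lines after 3^1)

3^54 = 58149737003040059690390169. Using exponentiation by squaring, this requires 8 multiplications. The key idea: if the exponent is even, square the half-power; if odd, multiply by the base once.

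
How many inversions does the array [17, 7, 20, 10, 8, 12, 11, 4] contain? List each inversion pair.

Finding inversions in [17, 7, 20, 10, 8, 12, 11, 4]:

(0, 1): arr[0]=17 > arr[1]=7
(0, 3): arr[0]=17 > arr[3]=10
(0, 4): arr[0]=17 > arr[4]=8
(0, 5): arr[0]=17 > arr[5]=12
(0, 6): arr[0]=17 > arr[6]=11
(0, 7): arr[0]=17 > arr[7]=4
(1, 7): arr[1]=7 > arr[7]=4
(2, 3): arr[2]=20 > arr[3]=10
(2, 4): arr[2]=20 > arr[4]=8
(2, 5): arr[2]=20 > arr[5]=12
(2, 6): arr[2]=20 > arr[6]=11
(2, 7): arr[2]=20 > arr[7]=4
(3, 4): arr[3]=10 > arr[4]=8
(3, 7): arr[3]=10 > arr[7]=4
(4, 7): arr[4]=8 > arr[7]=4
(5, 6): arr[5]=12 > arr[6]=11
(5, 7): arr[5]=12 > arr[7]=4
(6, 7): arr[6]=11 > arr[7]=4

Total inversions: 18

The array has 18 inversion(s): (0,1), (0,3), (0,4), (0,5), (0,6), (0,7), (1,7), (2,3), (2,4), (2,5), (2,6), (2,7), (3,4), (3,7), (4,7), (5,6), (5,7), (6,7). Each pair (i,j) satisfies i < j and arr[i] > arr[j].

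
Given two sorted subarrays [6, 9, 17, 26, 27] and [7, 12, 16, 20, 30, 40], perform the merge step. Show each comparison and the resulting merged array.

Merging process:

Compare 6 vs 7: take 6 from left. Merged: [6]
Compare 9 vs 7: take 7 from right. Merged: [6, 7]
Compare 9 vs 12: take 9 from left. Merged: [6, 7, 9]
Compare 17 vs 12: take 12 from right. Merged: [6, 7, 9, 12]
Compare 17 vs 16: take 16 from right. Merged: [6, 7, 9, 12, 16]
Compare 17 vs 20: take 17 from left. Merged: [6, 7, 9, 12, 16, 17]
Compare 26 vs 20: take 20 from right. Merged: [6, 7, 9, 12, 16, 17, 20]
Compare 26 vs 30: take 26 from left. Merged: [6, 7, 9, 12, 16, 17, 20, 26]
Compare 27 vs 30: take 27 from left. Merged: [6, 7, 9, 12, 16, 17, 20, 26, 27]
Append remaining from right: [30, 40]. Merged: [6, 7, 9, 12, 16, 17, 20, 26, 27, 30, 40]

Final merged array: [6, 7, 9, 12, 16, 17, 20, 26, 27, 30, 40]
Total comparisons: 9

The merged array is [6, 7, 9, 12, 16, 17, 20, 26, 27, 30, 40], requiring 9 comparisons. The merge step runs in O(n) time where n is the total number of elements.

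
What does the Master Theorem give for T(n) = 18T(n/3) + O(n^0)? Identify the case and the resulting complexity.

Master Theorem for T(n) = 18T(n/3) + O(n^0):

a = 18, b = 3, c = 0
log_b(a) = log_3(18) = 2.6309

Case 1: c = 0 < log_3(18) = 2.6309
T(n) = O(n^(log_3 18))

For T(n) = 18T(n/3) + O(n^0): log_3(18) = 2.6309. This is Case 1 of the Master Theorem (c < log_b(a), work dominated by leaves), giving O(n^(log_3 18)).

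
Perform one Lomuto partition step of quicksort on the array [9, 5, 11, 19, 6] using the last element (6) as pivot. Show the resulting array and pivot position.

Lomuto partition with pivot = 6:

Initial array: [9, 5, 11, 19, 6]

arr[0]=9 > 6: no swap
arr[1]=5 <= 6: swap with position 0, array becomes [5, 9, 11, 19, 6]
arr[2]=11 > 6: no swap
arr[3]=19 > 6: no swap

Place pivot at position 1: [5, 6, 11, 19, 9]
Pivot position: 1

After partitioning with pivot 6, the array becomes [5, 6, 11, 19, 9]. The pivot is placed at index 1. All elements to the left of the pivot are <= 6, and all elements to the right are > 6.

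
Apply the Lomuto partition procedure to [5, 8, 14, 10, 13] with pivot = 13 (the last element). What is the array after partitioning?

Lomuto partition with pivot = 13:

Initial array: [5, 8, 14, 10, 13]

arr[0]=5 <= 13: swap with position 0, array becomes [5, 8, 14, 10, 13]
arr[1]=8 <= 13: swap with position 1, array becomes [5, 8, 14, 10, 13]
arr[2]=14 > 13: no swap
arr[3]=10 <= 13: swap with position 2, array becomes [5, 8, 10, 14, 13]

Place pivot at position 3: [5, 8, 10, 13, 14]
Pivot position: 3

After partitioning with pivot 13, the array becomes [5, 8, 10, 13, 14]. The pivot is placed at index 3. All elements to the left of the pivot are <= 13, and all elements to the right are > 13.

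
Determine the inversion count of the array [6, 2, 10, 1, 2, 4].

Finding inversions in [6, 2, 10, 1, 2, 4]:

(0, 1): arr[0]=6 > arr[1]=2
(0, 3): arr[0]=6 > arr[3]=1
(0, 4): arr[0]=6 > arr[4]=2
(0, 5): arr[0]=6 > arr[5]=4
(1, 3): arr[1]=2 > arr[3]=1
(2, 3): arr[2]=10 > arr[3]=1
(2, 4): arr[2]=10 > arr[4]=2
(2, 5): arr[2]=10 > arr[5]=4

Total inversions: 8

The array has 8 inversion(s): (0,1), (0,3), (0,4), (0,5), (1,3), (2,3), (2,4), (2,5). Each pair (i,j) satisfies i < j and arr[i] > arr[j].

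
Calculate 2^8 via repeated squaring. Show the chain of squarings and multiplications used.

Computing 2^8 by squaring (build up from 2^1; each line after the first costs one multiplication):

2^1 = 2
2^2 = (2^1)^2 = 2^2 = 4
2^4 = (2^2)^2 = 4^2 = 16
2^8 = (2^4)^2 = 16^2 = 256

Result: 256
Multiplications needed: 3 (3 lines after 2^1)

2^8 = 256. Using exponentiation by squaring, this requires 3 multiplications. The key idea: if the exponent is even, square the half-power; if odd, multiply by the base once.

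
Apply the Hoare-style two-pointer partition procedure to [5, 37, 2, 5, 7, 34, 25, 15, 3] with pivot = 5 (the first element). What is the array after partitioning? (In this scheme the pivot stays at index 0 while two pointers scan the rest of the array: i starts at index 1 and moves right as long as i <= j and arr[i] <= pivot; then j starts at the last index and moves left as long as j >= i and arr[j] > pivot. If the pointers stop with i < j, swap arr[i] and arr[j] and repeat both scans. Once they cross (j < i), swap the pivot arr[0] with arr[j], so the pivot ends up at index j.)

Hoare-style two-pointer partition with pivot = 5:

Initial array: [5, 37, 2, 5, 7, 34, 25, 15, 3]

Pointers start at i = 1, j = 8.
i stops at index 1 (arr[1]=37 > 5), j stops at index 8 (arr[8]=3 <= 5): swap arr[1] and arr[8], array becomes [5, 3, 2, 5, 7, 34, 25, 15, 37]
i ends at 4, j ends at 3: the pointers have crossed (j < i), so scanning stops.

Swap pivot arr[0] with arr[3] to place pivot at position 3: [5, 3, 2, 5, 7, 34, 25, 15, 37]
Pivot position: 3

After partitioning with pivot 5, the array becomes [5, 3, 2, 5, 7, 34, 25, 15, 37]. The pivot is placed at index 3. All elements to the left of the pivot are <= 5, and all elements to the right are > 5.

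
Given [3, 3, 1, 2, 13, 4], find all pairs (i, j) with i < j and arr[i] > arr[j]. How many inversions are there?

Finding inversions in [3, 3, 1, 2, 13, 4]:

(0, 2): arr[0]=3 > arr[2]=1
(0, 3): arr[0]=3 > arr[3]=2
(1, 2): arr[1]=3 > arr[2]=1
(1, 3): arr[1]=3 > arr[3]=2
(4, 5): arr[4]=13 > arr[5]=4

Total inversions: 5

The array has 5 inversion(s): (0,2), (0,3), (1,2), (1,3), (4,5). Each pair (i,j) satisfies i < j and arr[i] > arr[j].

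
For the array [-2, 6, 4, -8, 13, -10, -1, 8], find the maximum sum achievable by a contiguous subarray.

Using Kadane's algorithm on [-2, 6, 4, -8, 13, -10, -1, 8]:

Scanning through the array:
Position 1 (value 6): max_ending_here = 6, max_so_far = 6
Position 2 (value 4): max_ending_here = 10, max_so_far = 10
Position 3 (value -8): max_ending_here = 2, max_so_far = 10
Position 4 (value 13): max_ending_here = 15, max_so_far = 15
Position 5 (value -10): max_ending_here = 5, max_so_far = 15
Position 6 (value -1): max_ending_here = 4, max_so_far = 15
Position 7 (value 8): max_ending_here = 12, max_so_far = 15

Maximum subarray: [6, 4, -8, 13]
Maximum sum: 15

The maximum subarray is [6, 4, -8, 13] with sum 15. This subarray runs from index 1 to index 4.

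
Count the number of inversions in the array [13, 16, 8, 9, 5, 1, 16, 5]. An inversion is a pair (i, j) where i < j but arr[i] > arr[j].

Finding inversions in [13, 16, 8, 9, 5, 1, 16, 5]:

(0, 2): arr[0]=13 > arr[2]=8
(0, 3): arr[0]=13 > arr[3]=9
(0, 4): arr[0]=13 > arr[4]=5
(0, 5): arr[0]=13 > arr[5]=1
(0, 7): arr[0]=13 > arr[7]=5
(1, 2): arr[1]=16 > arr[2]=8
(1, 3): arr[1]=16 > arr[3]=9
(1, 4): arr[1]=16 > arr[4]=5
(1, 5): arr[1]=16 > arr[5]=1
(1, 7): arr[1]=16 > arr[7]=5
(2, 4): arr[2]=8 > arr[4]=5
(2, 5): arr[2]=8 > arr[5]=1
(2, 7): arr[2]=8 > arr[7]=5
(3, 4): arr[3]=9 > arr[4]=5
(3, 5): arr[3]=9 > arr[5]=1
(3, 7): arr[3]=9 > arr[7]=5
(4, 5): arr[4]=5 > arr[5]=1
(6, 7): arr[6]=16 > arr[7]=5

Total inversions: 18

The array has 18 inversion(s): (0,2), (0,3), (0,4), (0,5), (0,7), (1,2), (1,3), (1,4), (1,5), (1,7), (2,4), (2,5), (2,7), (3,4), (3,5), (3,7), (4,5), (6,7). Each pair (i,j) satisfies i < j and arr[i] > arr[j].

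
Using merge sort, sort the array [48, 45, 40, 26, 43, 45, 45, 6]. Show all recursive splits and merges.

Merge sort trace:

Split: [48, 45, 40, 26, 43, 45, 45, 6] -> [48, 45, 40, 26] and [43, 45, 45, 6]
  Split: [48, 45, 40, 26] -> [48, 45] and [40, 26]
    Split: [48, 45] -> [48] and [45]
    Merge: [48] + [45] -> [45, 48]
    Split: [40, 26] -> [40] and [26]
    Merge: [40] + [26] -> [26, 40]
  Merge: [45, 48] + [26, 40] -> [26, 40, 45, 48]
  Split: [43, 45, 45, 6] -> [43, 45] and [45, 6]
    Split: [43, 45] -> [43] and [45]
    Merge: [43] + [45] -> [43, 45]
    Split: [45, 6] -> [45] and [6]
    Merge: [45] + [6] -> [6, 45]
  Merge: [43, 45] + [6, 45] -> [6, 43, 45, 45]
Merge: [26, 40, 45, 48] + [6, 43, 45, 45] -> [6, 26, 40, 43, 45, 45, 45, 48]

Final sorted array: [6, 26, 40, 43, 45, 45, 45, 48]

The merge sort proceeds by recursively splitting the array and merging sorted halves.
After all merges, the sorted array is [6, 26, 40, 43, 45, 45, 45, 48].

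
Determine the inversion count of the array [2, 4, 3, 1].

Finding inversions in [2, 4, 3, 1]:

(0, 3): arr[0]=2 > arr[3]=1
(1, 2): arr[1]=4 > arr[2]=3
(1, 3): arr[1]=4 > arr[3]=1
(2, 3): arr[2]=3 > arr[3]=1

Total inversions: 4

The array has 4 inversion(s): (0,3), (1,2), (1,3), (2,3). Each pair (i,j) satisfies i < j and arr[i] > arr[j].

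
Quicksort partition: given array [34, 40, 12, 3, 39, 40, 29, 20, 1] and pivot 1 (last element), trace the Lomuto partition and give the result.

Lomuto partition with pivot = 1:

Initial array: [34, 40, 12, 3, 39, 40, 29, 20, 1]

arr[0]=34 > 1: no swap
arr[1]=40 > 1: no swap
arr[2]=12 > 1: no swap
arr[3]=3 > 1: no swap
arr[4]=39 > 1: no swap
arr[5]=40 > 1: no swap
arr[6]=29 > 1: no swap
arr[7]=20 > 1: no swap

Place pivot at position 0: [1, 40, 12, 3, 39, 40, 29, 20, 34]
Pivot position: 0

After partitioning with pivot 1, the array becomes [1, 40, 12, 3, 39, 40, 29, 20, 34]. The pivot is placed at index 0. All elements to the left of the pivot are <= 1, and all elements to the right are > 1.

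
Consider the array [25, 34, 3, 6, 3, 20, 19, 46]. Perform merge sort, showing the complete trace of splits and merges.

Merge sort trace:

Split: [25, 34, 3, 6, 3, 20, 19, 46] -> [25, 34, 3, 6] and [3, 20, 19, 46]
  Split: [25, 34, 3, 6] -> [25, 34] and [3, 6]
    Split: [25, 34] -> [25] and [34]
    Merge: [25] + [34] -> [25, 34]
    Split: [3, 6] -> [3] and [6]
    Merge: [3] + [6] -> [3, 6]
  Merge: [25, 34] + [3, 6] -> [3, 6, 25, 34]
  Split: [3, 20, 19, 46] -> [3, 20] and [19, 46]
    Split: [3, 20] -> [3] and [20]
    Merge: [3] + [20] -> [3, 20]
    Split: [19, 46] -> [19] and [46]
    Merge: [19] + [46] -> [19, 46]
  Merge: [3, 20] + [19, 46] -> [3, 19, 20, 46]
Merge: [3, 6, 25, 34] + [3, 19, 20, 46] -> [3, 3, 6, 19, 20, 25, 34, 46]

Final sorted array: [3, 3, 6, 19, 20, 25, 34, 46]

The merge sort proceeds by recursively splitting the array and merging sorted halves.
After all merges, the sorted array is [3, 3, 6, 19, 20, 25, 34, 46].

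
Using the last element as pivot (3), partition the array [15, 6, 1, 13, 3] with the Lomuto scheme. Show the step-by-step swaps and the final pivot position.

Lomuto partition with pivot = 3:

Initial array: [15, 6, 1, 13, 3]

arr[0]=15 > 3: no swap
arr[1]=6 > 3: no swap
arr[2]=1 <= 3: swap with position 0, array becomes [1, 6, 15, 13, 3]
arr[3]=13 > 3: no swap

Place pivot at position 1: [1, 3, 15, 13, 6]
Pivot position: 1

After partitioning with pivot 3, the array becomes [1, 3, 15, 13, 6]. The pivot is placed at index 1. All elements to the left of the pivot are <= 3, and all elements to the right are > 3.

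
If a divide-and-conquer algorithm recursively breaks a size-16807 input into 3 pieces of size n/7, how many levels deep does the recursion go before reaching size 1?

For divide and conquer with division factor 7:

Problem sizes at each level:
Level 0: 16807
Level 1: 2401
Level 2: 343
Level 3: 49
Level 4: 7
Level 5: 1

The root is level 0 and the size-1 base case is level 5 (the tree spans levels 0 through 5, i.e. 6 levels counting the root), so the depth is the number of divisions: log_7(16807) = 5

The recursion tree depth is log_7(16807) = 5. At each level, the problem size is divided by 7, so it takes 5 divisions to reduce to a base case of size 1. The algorithm makes 3 recursive calls at each level.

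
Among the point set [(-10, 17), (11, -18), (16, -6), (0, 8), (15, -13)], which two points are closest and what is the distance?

Computing all pairwise distances among 5 points:

d((-10, 17), (11, -18)) = 40.8167
d((-10, 17), (16, -6)) = 34.7131
d((-10, 17), (0, 8)) = 13.4536
d((-10, 17), (15, -13)) = 39.0512
d((11, -18), (16, -6)) = 13.0
d((11, -18), (0, 8)) = 28.2312
d((11, -18), (15, -13)) = 6.4031 <-- minimum
d((16, -6), (0, 8)) = 21.2603
d((16, -6), (15, -13)) = 7.0711
d((0, 8), (15, -13)) = 25.807

Closest pair: (11, -18) and (15, -13) with distance 6.4031

The closest pair is (11, -18) and (15, -13) with Euclidean distance 6.4031. For 5 points, brute-force pairwise comparison is shown above. For large n, the divide-and-conquer algorithm (sort by x, recurse on halves, check the dividing strip) achieves O(n log n).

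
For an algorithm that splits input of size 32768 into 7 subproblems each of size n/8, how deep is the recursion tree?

For divide and conquer with division factor 8:

Problem sizes at each level:
Level 0: 32768
Level 1: 4096
Level 2: 512
Level 3: 64
Level 4: 8
Level 5: 1

The root is level 0 and the size-1 base case is level 5 (the tree spans levels 0 through 5, i.e. 6 levels counting the root), so the depth is the number of divisions: log_8(32768) = 5

The recursion tree depth is log_8(32768) = 5. At each level, the problem size is divided by 8, so it takes 5 divisions to reduce to a base case of size 1. The algorithm makes 7 recursive calls at each level.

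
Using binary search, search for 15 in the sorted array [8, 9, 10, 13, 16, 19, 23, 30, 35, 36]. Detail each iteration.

Binary search for 15 in [8, 9, 10, 13, 16, 19, 23, 30, 35, 36]:

lo=0, hi=9, mid=4, arr[mid]=16 -> 16 > 15, search left half
lo=0, hi=3, mid=1, arr[mid]=9 -> 9 < 15, search right half
lo=2, hi=3, mid=2, arr[mid]=10 -> 10 < 15, search right half
lo=3, hi=3, mid=3, arr[mid]=13 -> 13 < 15, search right half
lo=4 > hi=3, target 15 not found

Binary search determines that 15 is not in the array after 4 comparisons. The search space was exhausted without finding the target.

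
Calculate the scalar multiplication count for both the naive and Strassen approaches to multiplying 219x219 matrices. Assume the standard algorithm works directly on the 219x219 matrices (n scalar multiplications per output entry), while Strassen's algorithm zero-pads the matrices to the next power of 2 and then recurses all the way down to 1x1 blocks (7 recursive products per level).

Matrix multiplication for 219x219 matrices:

Strassen's algorithm requires power-of-2 dimensions. Pad 219x219 to 256x256 (next power of 2).

Standard algorithm: 219^3 = 10503459 multiplications
Strassen's algorithm: 7^(log2(256)) = 7^8 = 5764801 multiplications
Savings: 10503459 - 5764801 = 4738658 multiplications

Standard: 10503459 multiplications (219^3). Strassen: 5764801 multiplications (7^8, after padding to 256x256). Strassen reduces 8 recursive multiplications to 7 at each level.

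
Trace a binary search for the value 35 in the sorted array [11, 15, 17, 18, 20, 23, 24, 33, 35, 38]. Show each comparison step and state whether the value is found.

Binary search for 35 in [11, 15, 17, 18, 20, 23, 24, 33, 35, 38]:

lo=0, hi=9, mid=4, arr[mid]=20 -> 20 < 35, search right half
lo=5, hi=9, mid=7, arr[mid]=33 -> 33 < 35, search right half
lo=8, hi=9, mid=8, arr[mid]=35 -> Found target at index 8!

Binary search finds 35 at index 8 after 3 comparisons. The search repeatedly halves the search space by comparing with the middle element.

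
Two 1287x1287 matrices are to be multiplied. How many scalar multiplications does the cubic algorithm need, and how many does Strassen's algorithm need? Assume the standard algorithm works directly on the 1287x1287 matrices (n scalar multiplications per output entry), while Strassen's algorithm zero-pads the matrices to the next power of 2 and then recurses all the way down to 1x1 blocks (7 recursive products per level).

Matrix multiplication for 1287x1287 matrices:

Strassen's algorithm requires power-of-2 dimensions. Pad 1287x1287 to 2048x2048 (next power of 2).

Standard algorithm: 1287^3 = 2131746903 multiplications
Strassen's algorithm: 7^(log2(2048)) = 7^11 = 1977326743 multiplications
Savings: 2131746903 - 1977326743 = 154420160 multiplications

Standard: 2131746903 multiplications (1287^3). Strassen: 1977326743 multiplications (7^11, after padding to 2048x2048). Strassen reduces 8 recursive multiplications to 7 at each level.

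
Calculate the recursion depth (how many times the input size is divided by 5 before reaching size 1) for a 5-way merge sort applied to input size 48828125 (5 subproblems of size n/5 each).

For divide and conquer with division factor 5:

Problem sizes at each level:
Level 0: 48828125
Level 1: 9765625
Level 2: 1953125
Level 3: 390625
Level 4: 78125
Level 5: 15625
Level 6: 3125
Level 7: 625
Level 8: 125
Level 9: 25
Level 10: 5
Level 11: 1

The root is level 0 and the size-1 base case is level 11 (the tree spans levels 0 through 11, i.e. 12 levels counting the root), so the depth is the number of divisions: log_5(48828125) = 11

The recursion tree depth is log_5(48828125) = 11. At each level, the problem size is divided by 5, so it takes 11 divisions to reduce to a base case of size 1. The algorithm makes 5 recursive calls at each level.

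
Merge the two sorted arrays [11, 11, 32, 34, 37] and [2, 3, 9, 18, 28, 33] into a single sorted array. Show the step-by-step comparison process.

Merging process:

Compare 11 vs 2: take 2 from right. Merged: [2]
Compare 11 vs 3: take 3 from right. Merged: [2, 3]
Compare 11 vs 9: take 9 from right. Merged: [2, 3, 9]
Compare 11 vs 18: take 11 from left. Merged: [2, 3, 9, 11]
Compare 11 vs 18: take 11 from left. Merged: [2, 3, 9, 11, 11]
Compare 32 vs 18: take 18 from right. Merged: [2, 3, 9, 11, 11, 18]
Compare 32 vs 28: take 28 from right. Merged: [2, 3, 9, 11, 11, 18, 28]
Compare 32 vs 33: take 32 from left. Merged: [2, 3, 9, 11, 11, 18, 28, 32]
Compare 34 vs 33: take 33 from right. Merged: [2, 3, 9, 11, 11, 18, 28, 32, 33]
Append remaining from left: [34, 37]. Merged: [2, 3, 9, 11, 11, 18, 28, 32, 33, 34, 37]

Final merged array: [2, 3, 9, 11, 11, 18, 28, 32, 33, 34, 37]
Total comparisons: 9

The merged array is [2, 3, 9, 11, 11, 18, 28, 32, 33, 34, 37], requiring 9 comparisons. The merge step runs in O(n) time where n is the total number of elements.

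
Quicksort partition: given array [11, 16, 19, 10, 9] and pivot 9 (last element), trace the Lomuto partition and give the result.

Lomuto partition with pivot = 9:

Initial array: [11, 16, 19, 10, 9]

arr[0]=11 > 9: no swap
arr[1]=16 > 9: no swap
arr[2]=19 > 9: no swap
arr[3]=10 > 9: no swap

Place pivot at position 0: [9, 16, 19, 10, 11]
Pivot position: 0

After partitioning with pivot 9, the array becomes [9, 16, 19, 10, 11]. The pivot is placed at index 0. All elements to the left of the pivot are <= 9, and all elements to the right are > 9.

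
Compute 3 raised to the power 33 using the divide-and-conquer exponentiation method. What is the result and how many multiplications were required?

Computing 3^33 by squaring (build up from 3^1; each line after the first costs one multiplication):

3^1 = 3
3^2 = (3^1)^2 = 3^2 = 9
3^4 = (3^2)^2 = 9^2 = 81
3^8 = (3^4)^2 = 81^2 = 6561
3^16 = (3^8)^2 = 6561^2 = 43046721
3^32 = (3^16)^2 = 43046721^2 = 1853020188851841
3^33 = 3 * 3^32 = 3 * 1853020188851841 = 5559060566555523

Result: 5559060566555523
Multiplications needed: 6 (6 lines after 3^1)

3^33 = 5559060566555523. Using exponentiation by squaring, this requires 6 multiplications. The key idea: if the exponent is even, square the half-power; if odd, multiply by the base once.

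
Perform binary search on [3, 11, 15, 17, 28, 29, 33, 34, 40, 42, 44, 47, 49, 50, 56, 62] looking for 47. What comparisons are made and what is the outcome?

Binary search for 47 in [3, 11, 15, 17, 28, 29, 33, 34, 40, 42, 44, 47, 49, 50, 56, 62]:

lo=0, hi=15, mid=7, arr[mid]=34 -> 34 < 47, search right half
lo=8, hi=15, mid=11, arr[mid]=47 -> Found target at index 11!

Binary search finds 47 at index 11 after 2 comparisons. The search repeatedly halves the search space by comparing with the middle element.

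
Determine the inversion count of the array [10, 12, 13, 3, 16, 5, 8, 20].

Finding inversions in [10, 12, 13, 3, 16, 5, 8, 20]:

(0, 3): arr[0]=10 > arr[3]=3
(0, 5): arr[0]=10 > arr[5]=5
(0, 6): arr[0]=10 > arr[6]=8
(1, 3): arr[1]=12 > arr[3]=3
(1, 5): arr[1]=12 > arr[5]=5
(1, 6): arr[1]=12 > arr[6]=8
(2, 3): arr[2]=13 > arr[3]=3
(2, 5): arr[2]=13 > arr[5]=5
(2, 6): arr[2]=13 > arr[6]=8
(4, 5): arr[4]=16 > arr[5]=5
(4, 6): arr[4]=16 > arr[6]=8

Total inversions: 11

The array has 11 inversion(s): (0,3), (0,5), (0,6), (1,3), (1,5), (1,6), (2,3), (2,5), (2,6), (4,5), (4,6). Each pair (i,j) satisfies i < j and arr[i] > arr[j].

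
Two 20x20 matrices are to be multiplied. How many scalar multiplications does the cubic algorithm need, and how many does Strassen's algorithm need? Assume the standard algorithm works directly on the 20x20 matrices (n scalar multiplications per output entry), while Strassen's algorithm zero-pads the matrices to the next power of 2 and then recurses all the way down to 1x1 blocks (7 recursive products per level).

Matrix multiplication for 20x20 matrices:

Strassen's algorithm requires power-of-2 dimensions. Pad 20x20 to 32x32 (next power of 2).

Standard algorithm: 20^3 = 8000 multiplications
Strassen's algorithm: 7^(log2(32)) = 7^5 = 16807 multiplications
Difference: 8000 - 16807 = -8807 (Strassen uses MORE here due to padding overhead — for small or just-over-power-of-2 n, padding can outweigh the per-level savings)

Standard: 8000 multiplications (20^3). Strassen: 16807 multiplications (7^5, after padding to 32x32). Strassen reduces 8 recursive multiplications to 7 at each level.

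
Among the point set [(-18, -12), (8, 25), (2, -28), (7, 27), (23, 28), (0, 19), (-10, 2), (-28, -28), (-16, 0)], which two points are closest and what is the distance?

Computing all pairwise distances among 9 points:

d((-18, -12), (8, 25)) = 45.2217
d((-18, -12), (2, -28)) = 25.6125
d((-18, -12), (7, 27)) = 46.3249
d((-18, -12), (23, 28)) = 57.28
d((-18, -12), (0, 19)) = 35.8469
d((-18, -12), (-10, 2)) = 16.1245
d((-18, -12), (-28, -28)) = 18.868
d((-18, -12), (-16, 0)) = 12.1655
d((8, 25), (2, -28)) = 53.3385
d((8, 25), (7, 27)) = 2.2361 <-- minimum
d((8, 25), (23, 28)) = 15.2971
d((8, 25), (0, 19)) = 10.0
d((8, 25), (-10, 2)) = 29.2062
d((8, 25), (-28, -28)) = 64.0703
d((8, 25), (-16, 0)) = 34.6554
d((2, -28), (7, 27)) = 55.2268
d((2, -28), (23, 28)) = 59.808
d((2, -28), (0, 19)) = 47.0425
d((2, -28), (-10, 2)) = 32.311
d((2, -28), (-28, -28)) = 30.0
d((2, -28), (-16, 0)) = 33.2866
d((7, 27), (23, 28)) = 16.0312
d((7, 27), (0, 19)) = 10.6301
d((7, 27), (-10, 2)) = 30.2324
d((7, 27), (-28, -28)) = 65.192
d((7, 27), (-16, 0)) = 35.4683
d((23, 28), (0, 19)) = 24.6982
d((23, 28), (-10, 2)) = 42.0119
d((23, 28), (-28, -28)) = 75.743
d((23, 28), (-16, 0)) = 48.0104
d((0, 19), (-10, 2)) = 19.7231
d((0, 19), (-28, -28)) = 54.7083
d((0, 19), (-16, 0)) = 24.8395
d((-10, 2), (-28, -28)) = 34.9857
d((-10, 2), (-16, 0)) = 6.3246
d((-28, -28), (-16, 0)) = 30.4631

Closest pair: (8, 25) and (7, 27) with distance 2.2361

The closest pair is (8, 25) and (7, 27) with Euclidean distance 2.2361. For 9 points, brute-force pairwise comparison is shown above. For large n, the divide-and-conquer algorithm (sort by x, recurse on halves, check the dividing strip) achieves O(n log n).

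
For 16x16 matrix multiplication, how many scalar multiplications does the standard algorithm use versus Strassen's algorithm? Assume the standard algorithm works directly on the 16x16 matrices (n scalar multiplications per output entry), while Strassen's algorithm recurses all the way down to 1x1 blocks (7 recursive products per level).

Matrix multiplication for 16x16 matrices:

Standard algorithm: 16^3 = 4096 multiplications
Strassen's algorithm: 7^(log2(16)) = 7^4 = 2401 multiplications
Savings: 4096 - 2401 = 1695 multiplications

Standard: 4096 multiplications (16^3). Strassen: 2401 multiplications (7^4). Strassen reduces 8 recursive multiplications to 7 at each level.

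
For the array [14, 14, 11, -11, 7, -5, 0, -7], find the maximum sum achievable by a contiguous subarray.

Using Kadane's algorithm on [14, 14, 11, -11, 7, -5, 0, -7]:

Scanning through the array:
Position 1 (value 14): max_ending_here = 28, max_so_far = 28
Position 2 (value 11): max_ending_here = 39, max_so_far = 39
Position 3 (value -11): max_ending_here = 28, max_so_far = 39
Position 4 (value 7): max_ending_here = 35, max_so_far = 39
Position 5 (value -5): max_ending_here = 30, max_so_far = 39
Position 6 (value 0): max_ending_here = 30, max_so_far = 39
Position 7 (value -7): max_ending_here = 23, max_so_far = 39

Maximum subarray: [14, 14, 11]
Maximum sum: 39

The maximum subarray is [14, 14, 11] with sum 39. This subarray runs from index 0 to index 2.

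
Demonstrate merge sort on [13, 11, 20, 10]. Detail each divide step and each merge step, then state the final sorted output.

Merge sort trace:

Split: [13, 11, 20, 10] -> [13, 11] and [20, 10]
  Split: [13, 11] -> [13] and [11]
  Merge: [13] + [11] -> [11, 13]
  Split: [20, 10] -> [20] and [10]
  Merge: [20] + [10] -> [10, 20]
Merge: [11, 13] + [10, 20] -> [10, 11, 13, 20]

Final sorted array: [10, 11, 13, 20]

The merge sort proceeds by recursively splitting the array and merging sorted halves.
After all merges, the sorted array is [10, 11, 13, 20].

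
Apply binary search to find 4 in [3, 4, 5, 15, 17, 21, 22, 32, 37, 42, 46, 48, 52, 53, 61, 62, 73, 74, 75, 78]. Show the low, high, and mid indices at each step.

Binary search for 4 in [3, 4, 5, 15, 17, 21, 22, 32, 37, 42, 46, 48, 52, 53, 61, 62, 73, 74, 75, 78]:

lo=0, hi=19, mid=9, arr[mid]=42 -> 42 > 4, search left half
lo=0, hi=8, mid=4, arr[mid]=17 -> 17 > 4, search left half
lo=0, hi=3, mid=1, arr[mid]=4 -> Found target at index 1!

Binary search finds 4 at index 1 after 3 comparisons. The search repeatedly halves the search space by comparing with the middle element.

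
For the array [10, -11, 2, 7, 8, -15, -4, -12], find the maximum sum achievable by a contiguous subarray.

Using Kadane's algorithm on [10, -11, 2, 7, 8, -15, -4, -12]:

Scanning through the array:
Position 1 (value -11): max_ending_here = -1, max_so_far = 10
Position 2 (value 2): max_ending_here = 2, max_so_far = 10
Position 3 (value 7): max_ending_here = 9, max_so_far = 10
Position 4 (value 8): max_ending_here = 17, max_so_far = 17
Position 5 (value -15): max_ending_here = 2, max_so_far = 17
Position 6 (value -4): max_ending_here = -2, max_so_far = 17
Position 7 (value -12): max_ending_here = -12, max_so_far = 17

Maximum subarray: [2, 7, 8]
Maximum sum: 17

The maximum subarray is [2, 7, 8] with sum 17. This subarray runs from index 2 to index 4.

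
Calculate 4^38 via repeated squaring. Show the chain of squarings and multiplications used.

Computing 4^38 by squaring (build up from 4^1; each line after the first costs one multiplication):

4^1 = 4
4^2 = (4^1)^2 = 4^2 = 16
4^4 = (4^2)^2 = 16^2 = 256
4^8 = (4^4)^2 = 256^2 = 65536
4^9 = 4 * 4^8 = 4 * 65536 = 262144
4^18 = (4^9)^2 = 262144^2 = 68719476736
4^19 = 4 * 4^18 = 4 * 68719476736 = 274877906944
4^38 = (4^19)^2 = 274877906944^2 = 75557863725914323419136

Result: 75557863725914323419136
Multiplications needed: 7 (7 lines after 4^1)

4^38 = 75557863725914323419136. Using exponentiation by squaring, this requires 7 multiplications. The key idea: if the exponent is even, square the half-power; if odd, multiply by the base once.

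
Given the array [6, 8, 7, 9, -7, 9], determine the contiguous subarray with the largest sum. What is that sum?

Using Kadane's algorithm on [6, 8, 7, 9, -7, 9]:

Scanning through the array:
Position 1 (value 8): max_ending_here = 14, max_so_far = 14
Position 2 (value 7): max_ending_here = 21, max_so_far = 21
Position 3 (value 9): max_ending_here = 30, max_so_far = 30
Position 4 (value -7): max_ending_here = 23, max_so_far = 30
Position 5 (value 9): max_ending_here = 32, max_so_far = 32

Maximum subarray: [6, 8, 7, 9, -7, 9]
Maximum sum: 32

The maximum subarray is [6, 8, 7, 9, -7, 9] with sum 32. This subarray runs from index 0 to index 5.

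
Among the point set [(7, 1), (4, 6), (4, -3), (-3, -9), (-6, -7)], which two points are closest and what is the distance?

Computing all pairwise distances among 5 points:

d((7, 1), (4, 6)) = 5.831
d((7, 1), (4, -3)) = 5.0
d((7, 1), (-3, -9)) = 14.1421
d((7, 1), (-6, -7)) = 15.2643
d((4, 6), (4, -3)) = 9.0
d((4, 6), (-3, -9)) = 16.5529
d((4, 6), (-6, -7)) = 16.4012
d((4, -3), (-3, -9)) = 9.2195
d((4, -3), (-6, -7)) = 10.7703
d((-3, -9), (-6, -7)) = 3.6056 <-- minimum

Closest pair: (-3, -9) and (-6, -7) with distance 3.6056

The closest pair is (-3, -9) and (-6, -7) with Euclidean distance 3.6056. For 5 points, brute-force pairwise comparison is shown above. For large n, the divide-and-conquer algorithm (sort by x, recurse on halves, check the dividing strip) achieves O(n log n).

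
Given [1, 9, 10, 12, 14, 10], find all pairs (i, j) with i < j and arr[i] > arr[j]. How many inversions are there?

Finding inversions in [1, 9, 10, 12, 14, 10]:

(3, 5): arr[3]=12 > arr[5]=10
(4, 5): arr[4]=14 > arr[5]=10

Total inversions: 2

The array has 2 inversion(s): (3,5), (4,5). Each pair (i,j) satisfies i < j and arr[i] > arr[j].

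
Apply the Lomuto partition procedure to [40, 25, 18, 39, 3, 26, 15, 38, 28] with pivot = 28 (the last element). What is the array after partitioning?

Lomuto partition with pivot = 28:

Initial array: [40, 25, 18, 39, 3, 26, 15, 38, 28]

arr[0]=40 > 28: no swap
arr[1]=25 <= 28: swap with position 0, array becomes [25, 40, 18, 39, 3, 26, 15, 38, 28]
arr[2]=18 <= 28: swap with position 1, array becomes [25, 18, 40, 39, 3, 26, 15, 38, 28]
arr[3]=39 > 28: no swap
arr[4]=3 <= 28: swap with position 2, array becomes [25, 18, 3, 39, 40, 26, 15, 38, 28]
arr[5]=26 <= 28: swap with position 3, array becomes [25, 18, 3, 26, 40, 39, 15, 38, 28]
arr[6]=15 <= 28: swap with position 4, array becomes [25, 18, 3, 26, 15, 39, 40, 38, 28]
arr[7]=38 > 28: no swap

Place pivot at position 5: [25, 18, 3, 26, 15, 28, 40, 38, 39]
Pivot position: 5

After partitioning with pivot 28, the array becomes [25, 18, 3, 26, 15, 28, 40, 38, 39]. The pivot is placed at index 5. All elements to the left of the pivot are <= 28, and all elements to the right are > 28.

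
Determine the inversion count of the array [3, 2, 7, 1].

Finding inversions in [3, 2, 7, 1]:

(0, 1): arr[0]=3 > arr[1]=2
(0, 3): arr[0]=3 > arr[3]=1
(1, 3): arr[1]=2 > arr[3]=1
(2, 3): arr[2]=7 > arr[3]=1

Total inversions: 4

The array has 4 inversion(s): (0,1), (0,3), (1,3), (2,3). Each pair (i,j) satisfies i < j and arr[i] > arr[j].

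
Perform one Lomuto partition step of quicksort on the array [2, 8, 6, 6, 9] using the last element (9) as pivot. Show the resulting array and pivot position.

Lomuto partition with pivot = 9:

Initial array: [2, 8, 6, 6, 9]

arr[0]=2 <= 9: swap with position 0, array becomes [2, 8, 6, 6, 9]
arr[1]=8 <= 9: swap with position 1, array becomes [2, 8, 6, 6, 9]
arr[2]=6 <= 9: swap with position 2, array becomes [2, 8, 6, 6, 9]
arr[3]=6 <= 9: swap with position 3, array becomes [2, 8, 6, 6, 9]

Place pivot at position 4: [2, 8, 6, 6, 9]
Pivot position: 4

After partitioning with pivot 9, the array becomes [2, 8, 6, 6, 9]. The pivot is placed at index 4. All elements to the left of the pivot are <= 9, and all elements to the right are > 9.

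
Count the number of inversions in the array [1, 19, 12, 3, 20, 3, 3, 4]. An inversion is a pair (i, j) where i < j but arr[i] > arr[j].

Finding inversions in [1, 19, 12, 3, 20, 3, 3, 4]:

(1, 2): arr[1]=19 > arr[2]=12
(1, 3): arr[1]=19 > arr[3]=3
(1, 5): arr[1]=19 > arr[5]=3
(1, 6): arr[1]=19 > arr[6]=3
(1, 7): arr[1]=19 > arr[7]=4
(2, 3): arr[2]=12 > arr[3]=3
(2, 5): arr[2]=12 > arr[5]=3
(2, 6): arr[2]=12 > arr[6]=3
(2, 7): arr[2]=12 > arr[7]=4
(4, 5): arr[4]=20 > arr[5]=3
(4, 6): arr[4]=20 > arr[6]=3
(4, 7): arr[4]=20 > arr[7]=4

Total inversions: 12

The array has 12 inversion(s): (1,2), (1,3), (1,5), (1,6), (1,7), (2,3), (2,5), (2,6), (2,7), (4,5), (4,6), (4,7). Each pair (i,j) satisfies i < j and arr[i] > arr[j].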